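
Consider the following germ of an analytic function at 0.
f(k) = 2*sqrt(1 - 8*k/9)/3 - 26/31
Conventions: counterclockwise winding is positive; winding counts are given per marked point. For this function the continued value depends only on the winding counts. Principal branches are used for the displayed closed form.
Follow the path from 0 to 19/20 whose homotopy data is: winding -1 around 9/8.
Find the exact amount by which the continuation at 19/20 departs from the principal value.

The rational part is single-valued and drops out of the difference; each branch term changes only by its own monodromy.
(2/3)*sqrt(1 - k/(9/8)): winding -1 is odd, the square root flips sign, contributing -2*(2/3)*sqrt(1 - (19/20)/(9/8)) = -2*(2/3)*sqrt(7/45) = -(4/45)*sqrt(35).
Summing the contributions at k = 19/20 gives -(4/45)*sqrt(35).

Continued minus principal equals -(4/45)*sqrt(35).


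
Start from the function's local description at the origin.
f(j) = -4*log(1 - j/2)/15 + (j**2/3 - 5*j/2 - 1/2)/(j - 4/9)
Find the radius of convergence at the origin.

Denominator factor (j - 4/9): pole of order 1 at 4/9, modulus 4/9.
Branch term (-4/15)*log(1 - j/(2)): its argument vanishes at j = 2, a logarithmic branch point, modulus 2.
The radius of convergence is the smallest modulus among the singular points: 4/9.

The radius of convergence is 4/9.


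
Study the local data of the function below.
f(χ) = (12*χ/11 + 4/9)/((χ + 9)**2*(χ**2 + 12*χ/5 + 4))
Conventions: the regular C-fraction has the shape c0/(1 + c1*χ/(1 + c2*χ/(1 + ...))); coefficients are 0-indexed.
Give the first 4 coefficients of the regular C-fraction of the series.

The regular C-fraction coefficients are [1/729, -808/495, 862937/319968, -379033699/1476535968].

Taylor coefficients (expand at 0): a_0 = 1/729, a_1 = 808/360855, a_2 = -51613/21651300, a_3 = 2886953/2922925500.
c0 = a_0 = 1/729. Peel one level at a time: if S = 1 + c*χ/S' with S'(0) = 1, then c is the χ-coefficient of S and S' = c*χ/(S - 1).
S_1 = c0/f = 1 + (-808/495)*χ + (862937/196020)*χ^2 + ...; c1 = -808/495.
S_2 = c1*χ/(S_1 - 1) = 1 + (862937/319968)*χ + (585779353/846111744)*χ^2 + ...; c2 = 862937/319968.
S_3 = c2*χ/(S_2 - 1) = 1 + (-379033699/1476535968)*χ + ...; c3 = -379033699/1476535968.


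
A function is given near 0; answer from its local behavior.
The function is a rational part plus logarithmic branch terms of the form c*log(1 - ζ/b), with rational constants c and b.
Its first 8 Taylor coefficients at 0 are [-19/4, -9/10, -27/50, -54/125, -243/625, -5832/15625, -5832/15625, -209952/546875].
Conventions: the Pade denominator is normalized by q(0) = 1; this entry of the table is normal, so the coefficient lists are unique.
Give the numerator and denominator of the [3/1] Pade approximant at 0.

Taylor coefficients needed (read off): a_0 = -19/4, a_1 = -9/10, a_2 = -27/50, a_3 = -54/125, a_4 = -243/625.
Write the denominator as Q(ζ) = 1 + q1*ζ. Requiring Q*f - P = O(ζ^5) with deg P <= 3 kills the coefficients of ζ^4..ζ^4 in Q*f:
  ζ^4: a_4 + q1*a_3 = 0, i.e. -243/625 + (-54/125)*q1 = 0.
Solving this linear system: q1 = -9/10.
The numerator is Q*f truncated at degree 3: P0 = a_0 = -19/4; P1 = a_1 + q1*a_0 = 27/8; P2 = a_2 + q1*a_1 = 27/100; P3 = a_3 + q1*a_2 = 27/500.

The Pade approximant has numerator coefficients [-19/4, 27/8, 27/100, 27/500]; denominator coefficients [1, -9/10].


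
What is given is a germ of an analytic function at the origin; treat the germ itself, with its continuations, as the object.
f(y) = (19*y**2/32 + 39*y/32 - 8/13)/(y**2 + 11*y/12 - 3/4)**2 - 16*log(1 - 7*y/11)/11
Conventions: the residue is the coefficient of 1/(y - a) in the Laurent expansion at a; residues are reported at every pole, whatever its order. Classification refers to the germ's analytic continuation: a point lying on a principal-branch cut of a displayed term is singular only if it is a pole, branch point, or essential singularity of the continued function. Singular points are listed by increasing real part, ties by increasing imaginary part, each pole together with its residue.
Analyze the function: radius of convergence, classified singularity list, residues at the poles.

Denominator factor (y**2 + 11*y/12 - 3/4)^2: discriminant 553/144, real irrational roots -11/24 + (1/24)*sqrt(553) and -11/24 - (1/24)*sqrt(553); poles of order 2, moduli -11/24 + (1/24)*sqrt(553) and 11/24 + (1/24)*sqrt(553).
Branch term (-16/11)*log(1 - y/(11/7)): its argument vanishes at y = 11/7, a logarithmic branch point, modulus 11/7.
The radius of convergence is the smallest modulus among the singular points: -11/24 + (1/24)*sqrt(553).
The branch term is analytic at -11/24 - (1/24)*sqrt(553) and contributes nothing to the residue; only the rational part matters.
The factor y**2 + 11*y/12 - 3/4 splits as (y - a)(y - a') with a = -11/24 - (1/24)*sqrt(553), a' = -11/24 + (1/24)*sqrt(553). At the order-2 pole a set g(y) = (y - a)^2*(rational part) = [19*y**2/32 + 39*y/32 - 8/13] / (y - a')^2.
Order-2 pole: residue = g'(a); g'(-11/24 - (1/24)*sqrt(553)) = -(145503/7951034)*sqrt(553), so the residue is -(145503/7951034)*sqrt(553).
The branch term is analytic at -11/24 + (1/24)*sqrt(553) and contributes nothing to the residue; only the rational part matters.
The factor y**2 + 11*y/12 - 3/4 splits as (y - a)(y - a') with a = -11/24 + (1/24)*sqrt(553), a' = -11/24 - (1/24)*sqrt(553). At the order-2 pole a set g(y) = (y - a)^2*(rational part) = [19*y**2/32 + 39*y/32 - 8/13] / (y - a')^2.
Order-2 pole: residue = g'(a); g'(-11/24 + (1/24)*sqrt(553)) = (145503/7951034)*sqrt(553), so the residue is (145503/7951034)*sqrt(553).
List the singular points by increasing real part (a conjugate pair: the negative imaginary part first).

Radius of convergence at 0: -11/24 + (1/24)*sqrt(553).
At -11/24 - (1/24)*sqrt(553): a pole of order 2; residue -(145503/7951034)*sqrt(553).
At -11/24 + (1/24)*sqrt(553): a pole of order 2; residue (145503/7951034)*sqrt(553).
At 11/7: a logarithmic branch point.


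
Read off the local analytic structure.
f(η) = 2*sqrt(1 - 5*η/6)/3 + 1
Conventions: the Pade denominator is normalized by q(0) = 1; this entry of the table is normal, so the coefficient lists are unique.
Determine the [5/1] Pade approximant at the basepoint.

The Pade approximant has numerator coefficients [5/3, -95/72, 25/216, 125/10368, 625/248832, 3125/5971968]; denominator coefficients [1, -5/8].

Taylor coefficients needed (expand at 0): a_0 = 5/3, a_1 = -5/18, a_2 = -25/432, a_3 = -125/5184, a_4 = -3125/248832, a_5 = -21875/2985984, a_6 = -109375/23887872.
Write the denominator as Q(η) = 1 + q1*η. Requiring Q*f - P = O(η^7) with deg P <= 5 kills the coefficients of η^6..η^6 in Q*f:
  η^6: a_6 + q1*a_5 = 0, i.e. -109375/23887872 + (-21875/2985984)*q1 = 0.
Solving this linear system: q1 = -5/8.
The numerator is Q*f truncated at degree 5: P0 = a_0 = 5/3; P1 = a_1 + q1*a_0 = -95/72; P2 = a_2 + q1*a_1 = 25/216; P3 = a_3 + q1*a_2 = 125/10368; P4 = a_4 + q1*a_3 = 625/248832; P5 = a_5 + q1*a_4 = 3125/5971968.


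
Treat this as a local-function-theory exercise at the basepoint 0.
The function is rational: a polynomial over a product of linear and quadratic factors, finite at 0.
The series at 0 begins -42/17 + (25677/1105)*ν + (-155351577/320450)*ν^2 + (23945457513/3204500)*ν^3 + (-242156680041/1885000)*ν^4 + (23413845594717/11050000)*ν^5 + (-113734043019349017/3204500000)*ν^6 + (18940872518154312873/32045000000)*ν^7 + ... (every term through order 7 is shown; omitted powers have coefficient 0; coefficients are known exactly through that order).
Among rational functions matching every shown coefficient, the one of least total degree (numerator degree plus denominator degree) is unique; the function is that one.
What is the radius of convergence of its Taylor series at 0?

The radius of convergence is -11/4 + (1/12)*sqrt(1137).

No rational of total degree below 6 reproduces all 8 coefficients; solving the [2/4] Pade equations on them gives f(ν) = (34*ν**2/29 - 4*ν/13 - 7/34)/((ν**2 - 11*ν/2 - 1/3)*(ν**2 + 7*ν/5 - 1/4)), whose expansion matches every shown term.
Denominator factor (ν**2 - 11*ν/2 - 1/3): discriminant 379/12, real irrational roots 11/4 + (1/12)*sqrt(1137) and 11/4 - (1/12)*sqrt(1137); poles of order 1, moduli 11/4 + (1/12)*sqrt(1137) and -11/4 + (1/12)*sqrt(1137).
Denominator factor (ν**2 + 7*ν/5 - 1/4): discriminant 74/25, real irrational roots -7/10 + (1/10)*sqrt(74) and -7/10 - (1/10)*sqrt(74); poles of order 1, moduli -7/10 + (1/10)*sqrt(74) and 7/10 + (1/10)*sqrt(74).
The radius of convergence is the smallest modulus among the singular points: -11/4 + (1/12)*sqrt(1137).


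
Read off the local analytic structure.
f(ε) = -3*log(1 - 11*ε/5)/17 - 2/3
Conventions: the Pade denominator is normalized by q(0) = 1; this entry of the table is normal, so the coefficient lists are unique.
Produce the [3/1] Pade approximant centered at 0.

The Pade approximant has numerator coefficients [-2/3, 253/170, -363/1700, -1331/17000]; denominator coefficients [1, -33/20].

Taylor coefficients needed (expand at 0): a_0 = -2/3, a_1 = 33/85, a_2 = 363/850, a_3 = 1331/2125, a_4 = 43923/42500.
Write the denominator as Q(ε) = 1 + q1*ε. Requiring Q*f - P = O(ε^5) with deg P <= 3 kills the coefficients of ε^4..ε^4 in Q*f:
  ε^4: a_4 + q1*a_3 = 0, i.e. 43923/42500 + (1331/2125)*q1 = 0.
Solving this linear system: q1 = -33/20.
The numerator is Q*f truncated at degree 3: P0 = a_0 = -2/3; P1 = a_1 + q1*a_0 = 253/170; P2 = a_2 + q1*a_1 = -363/1700; P3 = a_3 + q1*a_2 = -1331/17000.


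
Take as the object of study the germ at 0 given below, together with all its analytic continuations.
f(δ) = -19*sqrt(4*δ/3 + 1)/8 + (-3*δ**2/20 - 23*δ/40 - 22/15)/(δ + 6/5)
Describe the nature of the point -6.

Denominator factors: δ + 6/5 = -24/5 at δ = -6 — none vanishes.
Branch term sqrt(1 - δ/(-3/4)): argument at -6 is -7, nonzero, so -6 is not its branch point (a point on a principal cut is still regular for the continued germ).
So the germ continues analytically to -6.

The point is a regular point.


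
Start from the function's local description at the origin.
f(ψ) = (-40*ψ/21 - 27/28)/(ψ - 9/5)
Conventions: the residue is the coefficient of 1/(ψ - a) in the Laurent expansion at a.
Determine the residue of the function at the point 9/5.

The residue is -123/28.

At the order-1 pole 9/5 set g(ψ) = (ψ - (9/5))*f(ψ) = -40*ψ/21 - 27/28.
Simple pole: residue = g(a) at a = 9/5, which is -123/28.


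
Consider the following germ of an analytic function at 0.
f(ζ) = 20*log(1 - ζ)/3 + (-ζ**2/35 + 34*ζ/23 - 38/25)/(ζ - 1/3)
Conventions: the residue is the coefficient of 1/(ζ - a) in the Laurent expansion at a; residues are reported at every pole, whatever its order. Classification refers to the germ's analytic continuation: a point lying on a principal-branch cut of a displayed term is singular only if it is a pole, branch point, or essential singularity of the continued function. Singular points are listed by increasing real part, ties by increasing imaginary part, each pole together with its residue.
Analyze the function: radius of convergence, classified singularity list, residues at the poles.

Denominator factor (ζ - 1/3): pole of order 1 at 1/3, modulus 1/3.
Branch term (20/3)*log(1 - ζ/(1)): its argument vanishes at ζ = 1, a logarithmic branch point, modulus 1.
The radius of convergence is the smallest modulus among the singular points: 1/3.
The branch term is analytic at 1/3 and contributes nothing to the residue; only the rational part matters.
At the order-1 pole 1/3 set g(ζ) = (ζ - (1/3))*(rational part) = -ζ**2/35 + 34*ζ/23 - 38/25.
Simple pole: residue = g(a) at a = 1/3, which is -37327/36225.
List the singular points by increasing real part (a conjugate pair: the negative imaginary part first).

Radius of convergence at 0: 1/3.
At 1/3: a pole of order 1; residue -37327/36225.
At 1: a logarithmic branch point.


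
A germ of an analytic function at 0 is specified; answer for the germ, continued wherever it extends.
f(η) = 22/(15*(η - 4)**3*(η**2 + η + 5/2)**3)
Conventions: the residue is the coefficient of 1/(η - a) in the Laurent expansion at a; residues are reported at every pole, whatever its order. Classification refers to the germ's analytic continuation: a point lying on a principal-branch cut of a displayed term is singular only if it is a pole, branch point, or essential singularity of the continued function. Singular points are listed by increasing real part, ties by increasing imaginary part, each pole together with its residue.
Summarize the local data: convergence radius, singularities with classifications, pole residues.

Radius of convergence at 0: (1/2)*sqrt(10).
At (-1/2) - (3/2)*i: a pole of order 3; residue (-5456/102515625) - (17336/34171875)*i.
At (-1/2) + (3/2)*i: a pole of order 3; residue (-5456/102515625) + (17336/34171875)*i.
At 4: a pole of order 3; residue 10912/102515625.

Denominator factor (η - 4)^3: pole of order 3 at 4, modulus 4.
Denominator factor (η**2 + η + 5/2)^3: discriminant -9, complex-conjugate roots (-1/2) + (3/2)*i and (-1/2) - (3/2)*i; poles of order 3, moduli (1/2)*sqrt(10) and (1/2)*sqrt(10).
The radius of convergence is the smallest modulus among the singular points: (1/2)*sqrt(10).
The factor η**2 + η + 5/2 splits as (η - a)(η - a') with a = (-1/2) - (3/2)*i, a' = (-1/2) + (3/2)*i. At the order-3 pole a set g(η) = (η - a)^3*f(η) = [22/(15*(η - 4)**3)] / (η - a')^3.
Order-3 pole: residue = g''(a)/2; g''((-1/2) - (3/2)*i) = (-10912/102515625) - (34672/34171875)*i, so the residue is (-5456/102515625) - (17336/34171875)*i.
The factor η**2 + η + 5/2 splits as (η - a)(η - a') with a = (-1/2) + (3/2)*i, a' = (-1/2) - (3/2)*i. At the order-3 pole a set g(η) = (η - a)^3*f(η) = [22/(15*(η - 4)**3)] / (η - a')^3.
Order-3 pole: residue = g''(a)/2; g''((-1/2) + (3/2)*i) = (-10912/102515625) + (34672/34171875)*i, so the residue is (-5456/102515625) + (17336/34171875)*i.
At the order-3 pole 4 set g(η) = (η - (4))^3*f(η) = 22/(15*(η**2 + η + 5/2)**3).
Order-3 pole: residue = g''(a)/2; g''(4) = 21824/102515625, so the residue is 10912/102515625.
List the singular points by increasing real part (a conjugate pair: the negative imaginary part first).


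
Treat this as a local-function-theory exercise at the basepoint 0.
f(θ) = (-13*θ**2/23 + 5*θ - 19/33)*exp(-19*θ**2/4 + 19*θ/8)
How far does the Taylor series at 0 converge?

The factor exp(-19*θ**2/4 + 19*θ/8) is entire and contributes no finite singular point.
The polynomial part has no poles.
No finite singular points: the Taylor series at 0 converges everywhere.

The radius of convergence is infinite.


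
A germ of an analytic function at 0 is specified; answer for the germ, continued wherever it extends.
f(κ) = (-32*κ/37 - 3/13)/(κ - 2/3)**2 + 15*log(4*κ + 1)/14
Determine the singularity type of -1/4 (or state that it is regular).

The point is a logarithmic branch point.

The term (15/14)*log(1 - κ/(-1/4)) has argument 1 - -1/4/(-1/4) = 0 at -1/4: a logarithmic (infinitely-sheeted) branch point; the remaining terms are analytic or single-valued there.


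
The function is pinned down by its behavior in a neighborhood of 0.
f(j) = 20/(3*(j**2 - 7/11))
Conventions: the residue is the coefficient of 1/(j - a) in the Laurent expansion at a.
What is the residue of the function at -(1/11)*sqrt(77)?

The factor j**2 - 7/11 splits as (j - a)(j - a') with a = -(1/11)*sqrt(77), a' = (1/11)*sqrt(77). At the order-1 pole a set g(j) = (j - a)*f(j) = [20/3] / (j - a').
Simple pole: residue = g(a) at a = -(1/11)*sqrt(77), which is -(10/21)*sqrt(77).

The residue is -(10/21)*sqrt(77).


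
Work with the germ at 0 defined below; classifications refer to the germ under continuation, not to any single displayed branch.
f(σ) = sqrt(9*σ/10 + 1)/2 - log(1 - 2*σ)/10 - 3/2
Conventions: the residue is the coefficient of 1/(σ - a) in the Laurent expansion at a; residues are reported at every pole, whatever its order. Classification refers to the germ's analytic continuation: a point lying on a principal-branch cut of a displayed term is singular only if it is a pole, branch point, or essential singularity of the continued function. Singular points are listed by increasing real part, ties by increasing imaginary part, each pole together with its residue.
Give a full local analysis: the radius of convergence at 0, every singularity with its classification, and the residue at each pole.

Radius of convergence at 0: 1/2.
At -10/9: an algebraic (square-root) branch point.
At 1/2: a logarithmic branch point.

Branch term (-1/10)*log(1 - σ/(1/2)): its argument vanishes at σ = 1/2, a logarithmic branch point, modulus 1/2.
Branch term (1/2)*sqrt(1 - σ/(-10/9)): its argument vanishes at σ = -10/9, a square-root branch point, modulus 10/9.
The radius of convergence is the smallest modulus among the singular points: 1/2.
List the singular points by increasing real part (a conjugate pair: the negative imaginary part first).


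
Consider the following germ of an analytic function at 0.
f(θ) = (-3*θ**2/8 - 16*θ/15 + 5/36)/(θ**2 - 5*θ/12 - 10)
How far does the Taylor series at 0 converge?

The radius of convergence is -5/24 + (1/24)*sqrt(5785).

Denominator factor (θ**2 - 5*θ/12 - 10): discriminant 5785/144, real irrational roots 5/24 + (1/24)*sqrt(5785) and 5/24 - (1/24)*sqrt(5785); poles of order 1, moduli 5/24 + (1/24)*sqrt(5785) and -5/24 + (1/24)*sqrt(5785).
The radius of convergence is the smallest modulus among the singular points: -5/24 + (1/24)*sqrt(5785).


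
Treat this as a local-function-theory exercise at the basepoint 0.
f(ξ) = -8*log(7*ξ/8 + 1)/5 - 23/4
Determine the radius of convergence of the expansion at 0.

Branch term (-8/5)*log(1 - ξ/(-8/7)): its argument vanishes at ξ = -8/7, a logarithmic branch point, modulus 8/7.
The radius of convergence is the smallest modulus among the singular points: 8/7.

The radius of convergence is 8/7.


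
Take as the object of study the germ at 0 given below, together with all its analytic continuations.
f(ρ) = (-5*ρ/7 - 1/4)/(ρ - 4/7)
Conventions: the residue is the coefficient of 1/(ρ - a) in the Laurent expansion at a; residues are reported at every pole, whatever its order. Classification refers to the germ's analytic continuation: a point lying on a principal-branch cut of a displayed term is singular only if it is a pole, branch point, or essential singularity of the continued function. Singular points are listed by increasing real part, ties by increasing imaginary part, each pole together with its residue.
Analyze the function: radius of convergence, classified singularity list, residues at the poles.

Radius of convergence at 0: 4/7.
At 4/7: a pole of order 1; residue -129/196.

Denominator factor (ρ - 4/7): pole of order 1 at 4/7, modulus 4/7.
The radius of convergence is the smallest modulus among the singular points: 4/7.
At the order-1 pole 4/7 set g(ρ) = (ρ - (4/7))*f(ρ) = -5*ρ/7 - 1/4.
Simple pole: residue = g(a) at a = 4/7, which is -129/196.


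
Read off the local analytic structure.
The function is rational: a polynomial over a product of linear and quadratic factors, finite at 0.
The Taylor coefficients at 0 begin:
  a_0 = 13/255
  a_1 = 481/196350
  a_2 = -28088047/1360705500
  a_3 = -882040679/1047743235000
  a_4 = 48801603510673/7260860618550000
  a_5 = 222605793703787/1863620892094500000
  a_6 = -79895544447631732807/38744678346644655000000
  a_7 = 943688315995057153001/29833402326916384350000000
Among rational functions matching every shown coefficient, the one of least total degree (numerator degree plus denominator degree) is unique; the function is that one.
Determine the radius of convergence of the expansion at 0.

No rational of total degree below 4 reproduces all 8 coefficients; solving the [0/4] Pade equations on them gives f(χ) = 26/(17*(χ**2 - 9*χ/11 + 9)*(χ**2 + χ/7 + 10/3)), whose expansion matches every shown term.
Denominator factor (χ**2 - 9*χ/11 + 9): discriminant -4275/121, complex-conjugate roots (9/22) + ((15/22)*sqrt(19))*i and (9/22) - ((15/22)*sqrt(19))*i; poles of order 1, moduli 3 and 3.
Denominator factor (χ**2 + χ/7 + 10/3): discriminant -1957/147, complex-conjugate roots (-1/14) + ((1/42)*sqrt(5871))*i and (-1/14) - ((1/42)*sqrt(5871))*i; poles of order 1, moduli (1/3)*sqrt(30) and (1/3)*sqrt(30).
The radius of convergence is the smallest modulus among the singular points: (1/3)*sqrt(30).

The radius of convergence is (1/3)*sqrt(30).


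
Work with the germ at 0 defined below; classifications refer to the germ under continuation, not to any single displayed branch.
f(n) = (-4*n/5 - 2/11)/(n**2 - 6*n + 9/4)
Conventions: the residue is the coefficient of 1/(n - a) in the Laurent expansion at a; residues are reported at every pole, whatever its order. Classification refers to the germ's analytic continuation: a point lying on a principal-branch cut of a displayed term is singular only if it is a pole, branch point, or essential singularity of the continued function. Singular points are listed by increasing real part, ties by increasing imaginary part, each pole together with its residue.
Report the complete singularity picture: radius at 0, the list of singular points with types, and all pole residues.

Radius of convergence at 0: 3 - (3/2)*sqrt(3).
At 3 - (3/2)*sqrt(3): a pole of order 1; residue -2/5 + (142/495)*sqrt(3).
At 3 + (3/2)*sqrt(3): a pole of order 1; residue -2/5 - (142/495)*sqrt(3).

Denominator factor (n**2 - 6*n + 9/4): discriminant 27, real irrational roots 3 + (3/2)*sqrt(3) and 3 - (3/2)*sqrt(3); poles of order 1, moduli 3 + (3/2)*sqrt(3) and 3 - (3/2)*sqrt(3).
The radius of convergence is the smallest modulus among the singular points: 3 - (3/2)*sqrt(3).
The factor n**2 - 6*n + 9/4 splits as (n - a)(n - a') with a = 3 - (3/2)*sqrt(3), a' = 3 + (3/2)*sqrt(3). At the order-1 pole a set g(n) = (n - a)*f(n) = [-4*n/5 - 2/11] / (n - a').
Simple pole: residue = g(a) at a = 3 - (3/2)*sqrt(3), which is -2/5 + (142/495)*sqrt(3).
The factor n**2 - 6*n + 9/4 splits as (n - a)(n - a') with a = 3 + (3/2)*sqrt(3), a' = 3 - (3/2)*sqrt(3). At the order-1 pole a set g(n) = (n - a)*f(n) = [-4*n/5 - 2/11] / (n - a').
Simple pole: residue = g(a) at a = 3 + (3/2)*sqrt(3), which is -2/5 - (142/495)*sqrt(3).
List the singular points by increasing real part (a conjugate pair: the negative imaginary part first).


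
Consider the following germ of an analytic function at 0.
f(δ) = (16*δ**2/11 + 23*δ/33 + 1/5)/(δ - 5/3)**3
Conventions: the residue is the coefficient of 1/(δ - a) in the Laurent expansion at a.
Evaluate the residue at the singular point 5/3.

The residue is 16/11.

At the order-3 pole 5/3 set g(δ) = (δ - (5/3))^3*f(δ) = 16*δ**2/11 + 23*δ/33 + 1/5.
Order-3 pole: residue = g''(a)/2; g''(5/3) = 32/11, so the residue is 16/11.


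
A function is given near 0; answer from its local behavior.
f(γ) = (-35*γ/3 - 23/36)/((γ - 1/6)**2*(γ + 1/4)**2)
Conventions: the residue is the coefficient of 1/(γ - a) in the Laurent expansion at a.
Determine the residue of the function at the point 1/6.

The residue is 528/125.

At the order-2 pole 1/6 set g(γ) = (γ - (1/6))^2*f(γ) = (-35*γ/3 - 23/36)/(γ + 1/4)**2.
Order-2 pole: residue = g'(a); g'(1/6) = 528/125, so the residue is 528/125.


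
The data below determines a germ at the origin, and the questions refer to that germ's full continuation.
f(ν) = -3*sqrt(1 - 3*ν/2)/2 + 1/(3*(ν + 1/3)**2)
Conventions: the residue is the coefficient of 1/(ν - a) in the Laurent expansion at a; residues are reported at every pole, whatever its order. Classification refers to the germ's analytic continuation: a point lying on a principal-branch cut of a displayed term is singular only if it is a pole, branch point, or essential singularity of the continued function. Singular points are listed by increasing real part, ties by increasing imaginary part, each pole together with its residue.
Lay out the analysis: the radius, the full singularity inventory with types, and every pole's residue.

Denominator factor (ν + 1/3)^2: pole of order 2 at -1/3, modulus 1/3.
Branch term (-3/2)*sqrt(1 - ν/(2/3)): its argument vanishes at ν = 2/3, a square-root branch point, modulus 2/3.
The radius of convergence is the smallest modulus among the singular points: 1/3.
The branch term is analytic at -1/3 and contributes nothing to the residue; only the rational part matters.
At the order-2 pole -1/3 set g(ν) = (ν - (-1/3))^2*(rational part) = 1/3.
Order-2 pole: residue = g'(a); g'(-1/3) = 0, so the residue is 0.
List the singular points by increasing real part (a conjugate pair: the negative imaginary part first).

Radius of convergence at 0: 1/3.
At -1/3: a pole of order 2; residue 0.
At 2/3: an algebraic (square-root) branch point.


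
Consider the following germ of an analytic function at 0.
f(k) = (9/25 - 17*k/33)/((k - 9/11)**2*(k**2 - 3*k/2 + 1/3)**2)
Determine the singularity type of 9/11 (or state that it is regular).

The point is a pole of order 2.

The denominator factor k - 9/11 vanishes at 9/11 and appears to the power 2; the numerator there equals -186/3025, nonzero, and no other factor vanishes.
Hence a pole whose order is the multiplicity, 2.


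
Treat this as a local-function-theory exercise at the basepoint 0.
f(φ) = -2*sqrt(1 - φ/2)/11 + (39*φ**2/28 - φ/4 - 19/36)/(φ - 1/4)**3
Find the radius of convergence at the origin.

Denominator factor (φ - 1/4)^3: pole of order 3 at 1/4, modulus 1/4.
Branch term (-2/11)*sqrt(1 - φ/(2)): its argument vanishes at φ = 2, a square-root branch point, modulus 2.
The radius of convergence is the smallest modulus among the singular points: 1/4.

The radius of convergence is 1/4.


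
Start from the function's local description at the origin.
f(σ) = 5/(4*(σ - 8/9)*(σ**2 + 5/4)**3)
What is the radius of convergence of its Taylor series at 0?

The radius of convergence is 8/9.

Denominator factor (σ**2 + 5/4)^3: discriminant -5, complex-conjugate roots ((1/2)*sqrt(5))*i and -((1/2)*sqrt(5))*i; poles of order 3, moduli (1/2)*sqrt(5) and (1/2)*sqrt(5).
Denominator factor (σ - 8/9): pole of order 1 at 8/9, modulus 8/9.
The radius of convergence is the smallest modulus among the singular points: 8/9.


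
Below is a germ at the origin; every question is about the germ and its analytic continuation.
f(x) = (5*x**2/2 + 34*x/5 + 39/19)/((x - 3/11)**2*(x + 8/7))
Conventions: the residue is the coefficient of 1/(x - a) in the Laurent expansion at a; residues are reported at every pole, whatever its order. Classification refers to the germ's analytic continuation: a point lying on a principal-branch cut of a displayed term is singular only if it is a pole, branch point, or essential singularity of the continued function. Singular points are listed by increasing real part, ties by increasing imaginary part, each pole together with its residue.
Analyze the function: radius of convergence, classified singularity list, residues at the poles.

Denominator factor (x + 8/7): pole of order 1 at -8/7, modulus 8/7.
Denominator factor (x - 3/11)^2: pole of order 2 at 3/11, modulus 3/11.
The radius of convergence is the smallest modulus among the singular points: 3/11.
At the order-1 pole -8/7 set g(x) = (x - (-8/7))*f(x) = (5*x**2/2 + 34*x/5 + 39/19)/(x - 3/11)**2.
Simple pole: residue = g(a) at a = -8/7, which is -1381941/1128695.
At the order-2 pole 3/11 set g(x) = (x - (3/11))^2*f(x) = (5*x**2/2 + 34*x/5 + 39/19)/(x + 8/7).
Order-2 pole: residue = g'(a); g'(3/11) = 8407357/2257390, so the residue is 8407357/2257390.
List the singular points by increasing real part (a conjugate pair: the negative imaginary part first).

Radius of convergence at 0: 3/11.
At -8/7: a pole of order 1; residue -1381941/1128695.
At 3/11: a pole of order 2; residue 8407357/2257390.


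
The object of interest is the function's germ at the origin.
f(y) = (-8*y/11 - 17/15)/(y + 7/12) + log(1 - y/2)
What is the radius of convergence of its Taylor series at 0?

Denominator factor (y + 7/12): pole of order 1 at -7/12, modulus 7/12.
Branch term (1)*log(1 - y/(2)): its argument vanishes at y = 2, a logarithmic branch point, modulus 2.
The radius of convergence is the smallest modulus among the singular points: 7/12.

The radius of convergence is 7/12.


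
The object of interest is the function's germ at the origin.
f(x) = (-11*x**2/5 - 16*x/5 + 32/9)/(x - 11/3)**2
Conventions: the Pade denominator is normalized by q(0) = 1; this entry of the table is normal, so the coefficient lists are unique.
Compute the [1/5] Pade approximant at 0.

The Pade approximant has numerator coefficients [32/121, -1518379578/4200609985]; denominator coefficients [1, -1236964539/1221995632, 545567589/1033996304, -9898154829/39103860224, 701444043/7109792768, -7715884473/113756684288].

Taylor coefficients needed (expand at 0): a_0 = 32/121, a_1 = -624/6655, a_2 = -17163/73205, a_3 = -97362/805255, a_4 = -85941/1771561, a_5 = -1701972/97435855, a_6 = -6344487/1071794405.
Write the denominator as Q(x) = 1 + q1*x + q2*x^2 + q3*x^3 + q4*x^4 + q5*x^5. Requiring Q*f - P = O(x^7) with deg P <= 1 kills the coefficients of x^2..x^6 in Q*f:
  x^2: a_2 + q1*a_1 + q2*a_0 = 0, i.e. -17163/73205 + (-624/6655)*q1 + (32/121)*q2 = 0.
  x^3: a_3 + q1*a_2 + q2*a_1 + q3*a_0 = 0, i.e. -97362/805255 + (-17163/73205)*q1 + (-624/6655)*q2 + (32/121)*q3 = 0.
  x^4: a_4 + q1*a_3 + q2*a_2 + q3*a_1 + q4*a_0 = 0, i.e. -85941/1771561 + (-97362/805255)*q1 + (-17163/73205)*q2 + (-624/6655)*q3 + (32/121)*q4 = 0.
  x^5: a_5 + q1*a_4 + q2*a_3 + q3*a_2 + q4*a_1 + q5*a_0 = 0, i.e. -1701972/97435855 + (-85941/1771561)*q1 + (-97362/805255)*q2 + (-17163/73205)*q3 + (-624/6655)*q4 + (32/121)*q5 = 0.
  x^6: a_6 + q1*a_5 + q2*a_4 + q3*a_3 + q4*a_2 + q5*a_1 = 0, i.e. -6344487/1071794405 + (-1701972/97435855)*q1 + (-85941/1771561)*q2 + (-97362/805255)*q3 + (-17163/73205)*q4 + (-624/6655)*q5 = 0.
Solving this linear system: q1 = -1236964539/1221995632, q2 = 545567589/1033996304, q3 = -9898154829/39103860224, q4 = 701444043/7109792768, q5 = -7715884473/113756684288.
The numerator is Q*f truncated at degree 1: P0 = a_0 = 32/121; P1 = a_1 + q1*a_0 = -1518379578/4200609985.


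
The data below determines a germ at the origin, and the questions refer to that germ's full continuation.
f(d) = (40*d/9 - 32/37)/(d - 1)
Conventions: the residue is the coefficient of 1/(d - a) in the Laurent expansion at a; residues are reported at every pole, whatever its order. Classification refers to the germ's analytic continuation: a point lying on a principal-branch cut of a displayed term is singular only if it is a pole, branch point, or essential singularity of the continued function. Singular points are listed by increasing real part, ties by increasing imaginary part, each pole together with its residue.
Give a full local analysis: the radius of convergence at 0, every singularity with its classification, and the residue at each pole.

Radius of convergence at 0: 1.
At 1: a pole of order 1; residue 1192/333.

Denominator factor (d - 1): pole of order 1 at 1, modulus 1.
The radius of convergence is the smallest modulus among the singular points: 1.
At the order-1 pole 1 set g(d) = (d - (1))*f(d) = 40*d/9 - 32/37.
Simple pole: residue = g(a) at a = 1, which is 1192/333.


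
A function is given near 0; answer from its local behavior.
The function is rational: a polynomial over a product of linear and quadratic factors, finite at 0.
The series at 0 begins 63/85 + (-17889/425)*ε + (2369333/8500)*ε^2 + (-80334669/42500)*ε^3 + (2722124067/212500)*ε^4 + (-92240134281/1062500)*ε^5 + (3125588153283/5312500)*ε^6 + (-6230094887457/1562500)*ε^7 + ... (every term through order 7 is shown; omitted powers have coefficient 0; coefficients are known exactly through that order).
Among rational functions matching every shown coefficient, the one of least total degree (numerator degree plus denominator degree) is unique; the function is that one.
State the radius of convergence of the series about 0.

No rational of total degree below 4 reproduces all 8 coefficients; solving the [2/2] Pade equations on them gives f(ε) = (-ε**2/24 + 31*ε - 21/34)/(ε**2 - 11*ε/2 - 5/6), whose expansion matches every shown term.
Denominator factor (ε**2 - 11*ε/2 - 5/6): discriminant 403/12, real irrational roots 11/4 + (1/12)*sqrt(1209) and 11/4 - (1/12)*sqrt(1209); poles of order 1, moduli 11/4 + (1/12)*sqrt(1209) and -11/4 + (1/12)*sqrt(1209).
The radius of convergence is the smallest modulus among the singular points: -11/4 + (1/12)*sqrt(1209).

The radius of convergence is -11/4 + (1/12)*sqrt(1209).


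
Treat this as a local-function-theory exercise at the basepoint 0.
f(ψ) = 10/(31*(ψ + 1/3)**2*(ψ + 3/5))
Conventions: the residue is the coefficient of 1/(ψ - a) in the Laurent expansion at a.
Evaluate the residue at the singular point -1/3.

The residue is -1125/248.

At the order-2 pole -1/3 set g(ψ) = (ψ - (-1/3))^2*f(ψ) = 10/(31*(ψ + 3/5)).
Order-2 pole: residue = g'(a); g'(-1/3) = -1125/248, so the residue is -1125/248.


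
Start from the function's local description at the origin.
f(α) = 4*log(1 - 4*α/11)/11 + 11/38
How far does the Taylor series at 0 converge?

Branch term (4/11)*log(1 - α/(11/4)): its argument vanishes at α = 11/4, a logarithmic branch point, modulus 11/4.
The radius of convergence is the smallest modulus among the singular points: 11/4.

The radius of convergence is 11/4.


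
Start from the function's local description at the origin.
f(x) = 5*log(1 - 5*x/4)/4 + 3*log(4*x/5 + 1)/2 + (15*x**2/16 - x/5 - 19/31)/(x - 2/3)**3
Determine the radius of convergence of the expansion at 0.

Denominator factor (x - 2/3)^3: pole of order 3 at 2/3, modulus 2/3.
Branch term (3/2)*log(1 - x/(-5/4)): its argument vanishes at x = -5/4, a logarithmic branch point, modulus 5/4.
Branch term (5/4)*log(1 - x/(4/5)): its argument vanishes at x = 4/5, a logarithmic branch point, modulus 4/5.
The radius of convergence is the smallest modulus among the singular points: 2/3.

The radius of convergence is 2/3.


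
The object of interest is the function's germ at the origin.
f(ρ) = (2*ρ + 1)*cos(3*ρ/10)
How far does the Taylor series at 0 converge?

The radius of convergence is infinite.

The factor cos(3*ρ/10) is entire and contributes no finite singular point.
The polynomial part has no poles.
No finite singular points: the Taylor series at 0 converges everywhere.


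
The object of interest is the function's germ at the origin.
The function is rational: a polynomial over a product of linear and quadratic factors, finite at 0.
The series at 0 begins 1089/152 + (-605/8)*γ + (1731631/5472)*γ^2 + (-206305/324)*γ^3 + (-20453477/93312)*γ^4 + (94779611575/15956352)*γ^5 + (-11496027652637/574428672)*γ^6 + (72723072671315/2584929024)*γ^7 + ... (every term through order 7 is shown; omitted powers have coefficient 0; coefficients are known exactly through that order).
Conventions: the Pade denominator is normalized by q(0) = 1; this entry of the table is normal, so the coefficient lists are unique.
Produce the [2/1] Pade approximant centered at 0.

Taylor coefficients needed (read off): a_0 = 1089/152, a_1 = -605/8, a_2 = 1731631/5472, a_3 = -206305/324.
Write the denominator as Q(γ) = 1 + q1*γ. Requiring Q*f - P = O(γ^4) with deg P <= 2 kills the coefficients of γ^3..γ^3 in Q*f:
  γ^3: a_3 + q1*a_2 = 0, i.e. -206305/324 + (1731631/5472)*q1 = 0.
Solving this linear system: q1 = 23560/11709.
The numerator is Q*f truncated at degree 2: P0 = a_0 = 1089/152; P1 = a_1 + q1*a_0 = -637065/10408; P2 = a_2 + q1*a_1 = 129951459/791008.

The Pade approximant has numerator coefficients [1089/152, -637065/10408, 129951459/791008]; denominator coefficients [1, 23560/11709].


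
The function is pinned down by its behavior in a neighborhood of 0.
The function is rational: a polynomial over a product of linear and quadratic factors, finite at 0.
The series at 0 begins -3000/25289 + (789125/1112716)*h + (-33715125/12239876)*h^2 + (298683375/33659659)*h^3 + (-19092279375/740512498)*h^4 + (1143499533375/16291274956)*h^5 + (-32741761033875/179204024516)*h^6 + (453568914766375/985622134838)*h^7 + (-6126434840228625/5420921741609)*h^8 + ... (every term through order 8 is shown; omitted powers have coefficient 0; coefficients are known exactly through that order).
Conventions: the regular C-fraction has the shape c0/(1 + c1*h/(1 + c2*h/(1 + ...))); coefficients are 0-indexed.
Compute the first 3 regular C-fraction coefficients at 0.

The regular C-fraction coefficients are [-3000/25289, 6313/1056, -13960753/6666528].

Taylor coefficients (read off): a_0 = -3000/25289, a_1 = 789125/1112716, a_2 = -33715125/12239876.
c0 = a_0 = -3000/25289. Peel one level at a time: if S = 1 + c*h/S' with S'(0) = 1, then c is the h-coefficient of S and S' = c*h/(S - 1).
S_1 = c0/f = 1 + (6313/1056)*h + (13960753/1115136)*h^2 + ...; c1 = 6313/1056.
S_2 = c1*h/(S_1 - 1) = 1 + (-13960753/6666528)*h + ...; c2 = -13960753/6666528.


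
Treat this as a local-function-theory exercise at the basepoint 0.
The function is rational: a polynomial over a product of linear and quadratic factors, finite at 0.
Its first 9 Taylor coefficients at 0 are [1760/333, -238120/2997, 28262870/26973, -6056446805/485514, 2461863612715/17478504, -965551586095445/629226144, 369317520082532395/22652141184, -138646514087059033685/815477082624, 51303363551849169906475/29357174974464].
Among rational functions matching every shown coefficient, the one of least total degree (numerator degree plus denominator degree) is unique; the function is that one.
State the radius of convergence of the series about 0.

The radius of convergence is -5/3 + (1/12)*sqrt(454).

No rational of total degree below 7 reproduces all 9 coefficients; solving the [1/6] Pade equations on them gives f(φ) = (-8*φ/9 - 22/37)/((φ**2 - 10*φ/3 - 3/8)**2*(φ**2 + φ - 4/5)), whose expansion matches every shown term.
Denominator factor (φ**2 + φ - 4/5): discriminant 21/5, real irrational roots -1/2 + (1/10)*sqrt(105) and -1/2 - (1/10)*sqrt(105); poles of order 1, moduli -1/2 + (1/10)*sqrt(105) and 1/2 + (1/10)*sqrt(105).
Denominator factor (φ**2 - 10*φ/3 - 3/8)^2: discriminant 227/18, real irrational roots 5/3 + (1/12)*sqrt(454) and 5/3 - (1/12)*sqrt(454); poles of order 2, moduli 5/3 + (1/12)*sqrt(454) and -5/3 + (1/12)*sqrt(454).
The radius of convergence is the smallest modulus among the singular points: -5/3 + (1/12)*sqrt(454).


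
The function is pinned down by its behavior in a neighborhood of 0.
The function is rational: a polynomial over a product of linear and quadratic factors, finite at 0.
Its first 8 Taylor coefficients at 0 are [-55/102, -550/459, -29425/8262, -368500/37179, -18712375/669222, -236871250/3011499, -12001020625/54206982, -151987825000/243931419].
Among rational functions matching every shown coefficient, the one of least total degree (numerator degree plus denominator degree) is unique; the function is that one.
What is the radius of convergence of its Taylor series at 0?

No rational of total degree below 2 reproduces all 8 coefficients; solving the [0/2] Pade equations on them gives f(h) = 11/(34*(h**2 + 4*h/3 - 3/5)), whose expansion matches every shown term.
Denominator factor (h**2 + 4*h/3 - 3/5): discriminant 188/45, real irrational roots -2/3 + (1/15)*sqrt(235) and -2/3 - (1/15)*sqrt(235); poles of order 1, moduli -2/3 + (1/15)*sqrt(235) and 2/3 + (1/15)*sqrt(235).
The radius of convergence is the smallest modulus among the singular points: -2/3 + (1/15)*sqrt(235).

The radius of convergence is -2/3 + (1/15)*sqrt(235).


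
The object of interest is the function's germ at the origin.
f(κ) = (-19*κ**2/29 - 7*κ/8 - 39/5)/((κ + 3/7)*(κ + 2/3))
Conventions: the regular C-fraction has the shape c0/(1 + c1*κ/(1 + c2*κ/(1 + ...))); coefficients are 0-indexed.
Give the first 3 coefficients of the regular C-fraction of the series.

The regular C-fraction coefficients are [-273/10, 387/104, -2821627/3501576].

Taylor coefficients (expand at 0): a_0 = -273/10, a_1 = 8127/80, a_2 = -1374191/4640.
c0 = a_0 = -273/10. Peel one level at a time: if S = 1 + c*κ/S' with S'(0) = 1, then c is the κ-coefficient of S and S' = c*κ/(S - 1).
S_1 = c0/f = 1 + (387/104)*κ + (2821627/940992)*κ^2 + ...; c1 = 387/104.
S_2 = c1*κ/(S_1 - 1) = 1 + (-2821627/3501576)*κ + ...; c2 = -2821627/3501576.
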